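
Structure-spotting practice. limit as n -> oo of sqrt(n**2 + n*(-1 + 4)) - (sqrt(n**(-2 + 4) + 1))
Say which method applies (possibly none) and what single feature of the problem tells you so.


Diagnosis: conjugate multiplication — infinity minus infinity with a radical in play — multiply by the conjugate so the divergences of sqrt(n**2 + n*(-1 + 4)) and sqrt(n**(-2 + 4) + 1) annihilate.


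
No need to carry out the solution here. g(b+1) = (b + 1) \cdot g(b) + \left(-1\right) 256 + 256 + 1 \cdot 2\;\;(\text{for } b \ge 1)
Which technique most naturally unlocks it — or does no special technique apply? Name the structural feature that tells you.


Verdict: a summation factor — rescale the sequence by the product of the weights b + 1 so far — the recurrence collapses to a plain running sum.


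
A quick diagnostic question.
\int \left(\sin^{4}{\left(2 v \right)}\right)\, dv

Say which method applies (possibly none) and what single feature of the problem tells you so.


Diagnosis: a trigonometric identity — reduce \sin^{4}{\left(2 v \right)} with the power-reduction formula and the integral becomes first-degree trigonometry.


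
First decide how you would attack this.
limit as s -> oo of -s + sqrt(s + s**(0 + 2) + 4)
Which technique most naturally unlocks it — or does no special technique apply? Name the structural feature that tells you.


Verdict: conjugate multiplication — the ∞ − ∞ radical form is the exact trigger for the conjugate maneuver.


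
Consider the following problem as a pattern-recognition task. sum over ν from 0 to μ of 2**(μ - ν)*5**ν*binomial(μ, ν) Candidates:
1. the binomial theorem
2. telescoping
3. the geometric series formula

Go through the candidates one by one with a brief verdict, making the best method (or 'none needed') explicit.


Method: the binomial theorem — the binomial coefficients weight matched powers of 5 and 2, which is exactly the expansion of a binomial power.
- the binomial theorem: yes, a natural case for it.
- telescoping — computed from the summand as displayed, the partial sums build up without the pairwise collapse telescoping exploits.
- the geometric series formula: dividing successive terms gives an index-dependent quantity, not a constant.


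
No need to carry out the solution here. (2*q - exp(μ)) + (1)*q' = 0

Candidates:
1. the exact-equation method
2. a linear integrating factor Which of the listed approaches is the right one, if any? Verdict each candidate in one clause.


Method: a linear integrating factor — linear in the unknown with genuine forcing: multiply through by the exponential of the integrated coefficient and the left side closes into one derivative.
- the exact-equation method — the mixed partial derivatives differ, so the left side is not a total differential.
- a linear integrating factor: yes, a natural case for it.


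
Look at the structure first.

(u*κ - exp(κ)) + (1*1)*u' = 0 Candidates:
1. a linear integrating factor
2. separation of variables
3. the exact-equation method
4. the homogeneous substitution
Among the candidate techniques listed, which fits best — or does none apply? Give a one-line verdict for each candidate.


Diagnosis: a linear integrating factor — u enters only linearly with coefficient κ; multiply by exp of the integral of κ and the left side becomes one derivative.
- a linear integrating factor — a fit — the right tool for this form.
- separation of variables — no algebra isolates the independent variable on one side and the unknown on the other.
- the exact-equation method: the mixed-partials test fails on this split — it is not an exact differential as presented.
- the homogeneous substitution: rescaling both variables together changes the slope, so no ratio substitution collapses it.


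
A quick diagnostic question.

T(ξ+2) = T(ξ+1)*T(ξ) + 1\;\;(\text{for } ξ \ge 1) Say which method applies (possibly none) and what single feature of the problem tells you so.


Technique: no special technique — this one you iterate or analyze qualitatively: the nonlinearity defeats linear solution methods.


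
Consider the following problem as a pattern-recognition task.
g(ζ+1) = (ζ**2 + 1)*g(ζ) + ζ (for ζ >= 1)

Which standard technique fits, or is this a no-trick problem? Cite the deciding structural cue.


Method: a summation factor — one step of memory with a weight ζ**2 + 1 that changes as the index grows — the summation-factor construction is built for this.


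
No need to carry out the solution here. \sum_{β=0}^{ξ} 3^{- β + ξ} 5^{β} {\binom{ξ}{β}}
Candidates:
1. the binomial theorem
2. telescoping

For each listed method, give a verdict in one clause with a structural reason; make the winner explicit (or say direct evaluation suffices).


Technique: the binomial theorem — the binomial coefficients weight matched powers of 5 and 3, which is exactly the expansion of a binomial power.
- the binomial theorem: applies; the problem has the shape this method handles.
- telescoping: computed from the summand as displayed, the partial sums build up without the pairwise collapse telescoping exploits.


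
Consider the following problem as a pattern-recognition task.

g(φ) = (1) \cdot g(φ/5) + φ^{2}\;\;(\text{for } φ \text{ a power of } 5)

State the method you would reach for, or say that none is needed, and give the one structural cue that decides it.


Best approach: the master substitution — the argument contracts 5-fold per step: reindex φ exponentially and solve the linear recurrence in the new index.


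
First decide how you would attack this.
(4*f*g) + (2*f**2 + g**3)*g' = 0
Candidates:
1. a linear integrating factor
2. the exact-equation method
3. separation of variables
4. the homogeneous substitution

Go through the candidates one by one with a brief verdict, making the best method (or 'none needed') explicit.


Best approach: the exact-equation method — the compatibility test passes: the g-derivative of 4*f*g matches the f-derivative of 2*f**2 + g**3, so integrate a potential.
- a linear integrating factor — a nonlinear term in the unknown puts this outside the integrating-factor template.
- the exact-equation method — yes — fits the structure here.
- separation of variables — no algebra isolates the independent variable on one side and the unknown on the other.
- the homogeneous substitution: solved for the derivative, the right side changes under joint scaling of the two variables.


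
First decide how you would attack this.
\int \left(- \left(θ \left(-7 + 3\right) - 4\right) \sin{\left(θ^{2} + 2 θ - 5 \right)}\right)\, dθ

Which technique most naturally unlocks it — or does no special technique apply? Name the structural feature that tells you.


Method: u-substitution — collected, the integrand has one factor that is, up to a constant, the derivative of an inner expression the rest depends on — substitute for that inner expression.


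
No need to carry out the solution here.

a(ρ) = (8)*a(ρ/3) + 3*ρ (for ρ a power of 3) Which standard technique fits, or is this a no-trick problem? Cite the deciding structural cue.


Technique: the master substitution — a divide-and-conquer shape: argument ρ/3, so change variables with ρ = 3^m and solve the linear version.


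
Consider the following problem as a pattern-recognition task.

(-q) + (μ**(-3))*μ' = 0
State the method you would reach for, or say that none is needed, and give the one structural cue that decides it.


Verdict: separation of variables — all dependence on the two variables factors apart, the defining separable shape. An exactness check succeeds on this form as well — separation and the potential function arrive at the same answer, separation more directly.


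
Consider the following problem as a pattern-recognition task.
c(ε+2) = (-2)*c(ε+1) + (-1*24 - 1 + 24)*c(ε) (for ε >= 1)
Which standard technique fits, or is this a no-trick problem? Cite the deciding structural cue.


Method: the characteristic-root method — every coefficient is a fixed number and the forcing is zero — substitute r^ε and read off the root equation.


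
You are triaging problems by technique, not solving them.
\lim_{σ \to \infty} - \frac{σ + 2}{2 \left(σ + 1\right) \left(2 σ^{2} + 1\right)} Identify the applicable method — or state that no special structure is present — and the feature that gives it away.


Verdict: dominant-term comparison — as σ grows, only the highest-degree terms matter — compare leading terms and read the limit off. As a single quotient, the ∞/∞ shape would yield to repeated differentiation as well — the growth comparison gets there in one look.


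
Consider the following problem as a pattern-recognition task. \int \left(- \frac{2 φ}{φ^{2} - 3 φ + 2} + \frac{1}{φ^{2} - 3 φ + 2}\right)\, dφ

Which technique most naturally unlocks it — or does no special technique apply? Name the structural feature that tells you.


Method: partial fractions — a proper rational integrand whose denominator splits into simpler factors — decompose into partial fractions first.


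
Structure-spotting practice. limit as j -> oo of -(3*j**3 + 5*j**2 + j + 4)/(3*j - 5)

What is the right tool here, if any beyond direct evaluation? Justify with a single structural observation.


Method: dominant-term comparison — at large j only the top-degree terms survive; compare the leading terms and the limit falls out. Viewed as a single quotient this is an ∞/∞ form — an at-infinity application of l'Hôpital's rule would also resolve it; comparing leading growth reads the answer without differentiating.


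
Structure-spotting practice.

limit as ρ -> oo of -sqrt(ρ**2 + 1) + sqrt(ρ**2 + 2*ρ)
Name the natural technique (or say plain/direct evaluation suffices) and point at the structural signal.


Verdict: conjugate multiplication — two divergent pieces with a minus sign between them and a radical in the mix: rationalize sqrt(ρ**2 + 2*ρ) - sqrt(ρ**2 + 1) before any limit law applies.


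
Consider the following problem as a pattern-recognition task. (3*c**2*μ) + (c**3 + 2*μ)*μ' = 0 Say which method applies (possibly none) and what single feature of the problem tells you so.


Verdict: the exact-equation method — d/dμ of 3*c**2*μ equals d/dc of c**3 + 2*μ: the form is a total differential of one potential — integrate it exactly.


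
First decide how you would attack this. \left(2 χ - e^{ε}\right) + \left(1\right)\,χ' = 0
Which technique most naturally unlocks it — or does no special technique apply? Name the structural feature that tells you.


Verdict: a linear integrating factor — the equation is linear in χ with coefficient 2; multiplying by the integrating factor exp(∫2) makes the left side a perfect derivative.


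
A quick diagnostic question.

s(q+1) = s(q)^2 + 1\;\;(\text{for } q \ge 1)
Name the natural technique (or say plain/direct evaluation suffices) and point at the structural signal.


Diagnosis: no special technique — the recurrence is nonlinear in the sequence values; study it directly, no linear machinery applies.


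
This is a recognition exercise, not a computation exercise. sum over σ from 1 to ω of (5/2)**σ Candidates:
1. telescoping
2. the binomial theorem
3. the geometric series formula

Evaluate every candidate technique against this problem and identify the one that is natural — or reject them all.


Best approach: the geometric series formula — the ratio of consecutive terms is the constant 5/2, independent of the index — a geometric sum.
- telescoping: the summand is not presented as a shifted difference — a telescoping rewrite may exist, but the displayed structure does not offer one.
- the binomial theorem: the terms lack the binomial-coefficient-weighted complementary-power pattern of an expansion.
- the geometric series formula: yes — fits the structure here.


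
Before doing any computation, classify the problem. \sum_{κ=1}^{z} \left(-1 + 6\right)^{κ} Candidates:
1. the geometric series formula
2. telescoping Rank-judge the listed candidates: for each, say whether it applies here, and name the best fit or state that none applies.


Best approach: the geometric series formula — consecutive terms stand in a fixed index-free ratio — the geometric sum formula closes it.
- the geometric series formula: applicable, and directly so.
- telescoping: the terms as presented offer no neighboring cancellation — a telescoping rewrite may exist, but the displayed structure does not hand one over.


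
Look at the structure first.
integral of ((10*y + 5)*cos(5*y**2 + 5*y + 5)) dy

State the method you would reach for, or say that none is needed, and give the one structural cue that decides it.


Diagnosis: u-substitution — collected, the integrand has one factor that is, up to a constant, the derivative of an inner expression the rest depends on — substitute for that inner expression.


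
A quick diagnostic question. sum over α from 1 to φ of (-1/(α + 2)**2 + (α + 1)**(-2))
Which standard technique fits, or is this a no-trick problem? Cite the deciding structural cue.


Technique: telescoping — the piece each term subtracts is (α + 1)**(-2) advanced by one index, and it reappears with a plus sign leading the following term — the sum collapses to its boundary terms.


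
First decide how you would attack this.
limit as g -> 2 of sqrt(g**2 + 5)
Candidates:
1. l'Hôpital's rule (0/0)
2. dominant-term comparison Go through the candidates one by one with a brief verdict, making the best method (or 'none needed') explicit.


Verdict: no special technique — the expression is continuous at the evaluation point — substitute directly; no indeterminate form appears.
- l'Hôpital's rule (0/0): evaluation at the point is determinate, so the rule has nothing to repair.
- dominant-term comparison — leading-power comparison does not apply to this form.


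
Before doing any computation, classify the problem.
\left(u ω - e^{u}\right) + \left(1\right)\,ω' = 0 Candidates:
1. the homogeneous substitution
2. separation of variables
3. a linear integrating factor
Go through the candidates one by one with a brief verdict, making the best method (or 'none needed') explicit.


Diagnosis: a linear integrating factor — the equation is linear in ω with coefficient u; multiplying by the integrating factor exp(∫u) makes the left side a perfect derivative.
- the homogeneous substitution — rescaling both variables together changes the slope, so no ratio substitution collapses it.
- separation of variables — no algebra isolates the independent variable on one side and the unknown on the other.
- a linear integrating factor: a fit — the right tool for this form.


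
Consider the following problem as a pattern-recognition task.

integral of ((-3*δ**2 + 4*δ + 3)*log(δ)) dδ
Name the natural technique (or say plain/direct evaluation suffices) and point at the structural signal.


Best approach: integration by parts — choose u = log(δ): one derivative turns the logarithm algebraic, and the remaining factor -3*δ**2 + 4*δ + 3 integrates term by term under the power rule.


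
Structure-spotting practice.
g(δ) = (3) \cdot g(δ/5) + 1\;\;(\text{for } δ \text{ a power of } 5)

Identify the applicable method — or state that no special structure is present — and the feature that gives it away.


Diagnosis: the master substitution — treat m = log base 5 of δ as the new clock: one recursion step advances m by one while δ scales by 5.


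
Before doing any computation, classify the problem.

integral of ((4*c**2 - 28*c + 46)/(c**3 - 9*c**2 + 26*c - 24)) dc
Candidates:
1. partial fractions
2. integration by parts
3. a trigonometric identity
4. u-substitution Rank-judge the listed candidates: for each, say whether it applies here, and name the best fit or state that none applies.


Technique: partial fractions — each factor of c**3 - 9*c**2 + 26*c - 24 owns one elementary piece of the integrand — separate them and integrate piecewise.
- partial fractions: applies; the problem has the shape this method handles.
- integration by parts: the integrand does not split as a nonconstant polynomial times an exp, sine, cosine of a linear argument, or logarithm — no polynomial-kernel parts product to differentiate one side of.
- a trigonometric identity — there is no trigonometric structure at all — the integrand carries no sine or cosine to rewrite.
- u-substitution: no subexpression of the integrand serves as a whole-integral substitution inner — individual terms may offer their own, but none carries its derivative as a factor of the full integrand; a working change of variable would have to be constructed from outside the expression.


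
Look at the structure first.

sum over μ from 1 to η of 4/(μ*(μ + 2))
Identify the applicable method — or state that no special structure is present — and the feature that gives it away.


Diagnosis: telescoping — 4/(μ*(μ + 2)) is a collapsed telescope: expand it into simple fractions to see the cancellation.


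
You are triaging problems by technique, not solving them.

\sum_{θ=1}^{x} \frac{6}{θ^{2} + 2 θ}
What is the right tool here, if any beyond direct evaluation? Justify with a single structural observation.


Technique: telescoping — \frac{6}{θ^{2} + 2 θ} is a collapsed telescope: expand it into simple fractions to see the cancellation.


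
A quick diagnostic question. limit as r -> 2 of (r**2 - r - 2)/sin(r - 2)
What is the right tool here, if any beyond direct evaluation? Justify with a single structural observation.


Diagnosis: l'Hôpital's rule (0/0) — both numerator and denominator vanish at 2: the genuine 0/0 indeterminate that l'Hôpital exists for. Expanding numerator and denominator to first order gives the same value — the rule automates exactly that.


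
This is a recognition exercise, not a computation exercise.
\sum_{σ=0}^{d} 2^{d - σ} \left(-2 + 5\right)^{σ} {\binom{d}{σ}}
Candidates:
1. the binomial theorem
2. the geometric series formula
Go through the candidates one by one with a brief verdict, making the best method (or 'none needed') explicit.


Method: the binomial theorem — the binomial coefficients weight matched powers of (-2 + 5) and 2, which is exactly the expansion of a binomial power.
- the binomial theorem: yes, a natural case for it.
- the geometric series formula — the term-to-term ratio changes with the index, so the geometric formula cannot close it.


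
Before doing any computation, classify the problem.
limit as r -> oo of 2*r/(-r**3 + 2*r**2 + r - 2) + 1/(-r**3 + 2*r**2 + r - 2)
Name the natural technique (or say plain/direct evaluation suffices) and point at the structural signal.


Verdict: dominant-term comparison — at large r only the top-degree terms survive; compare the leading terms and the limit falls out. Differentiating the expression as a single quotient would eventually settle it as well; matching dominant growth settles it immediately.


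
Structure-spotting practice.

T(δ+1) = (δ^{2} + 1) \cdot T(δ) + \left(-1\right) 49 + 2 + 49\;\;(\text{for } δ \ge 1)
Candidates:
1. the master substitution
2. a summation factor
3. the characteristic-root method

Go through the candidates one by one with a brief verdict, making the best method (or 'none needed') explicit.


Best approach: a summation factor — the coefficient δ^{2} + 1 drifts with the index, so no fixed root exists; normalizing by the cumulative product telescopes it.
- the master substitution — no fixed divisor shrinks the index between calls.
- a summation factor — a fit — the right tool for this form.
- the characteristic-root method: the coefficients change with the index, which the root method cannot absorb.


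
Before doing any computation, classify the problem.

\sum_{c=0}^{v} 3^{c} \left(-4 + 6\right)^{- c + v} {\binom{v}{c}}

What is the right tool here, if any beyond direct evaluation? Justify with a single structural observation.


Verdict: the binomial theorem — the summand is term c of a binomial expansion in 3 and (-4 + 6); the whole sum is a single power.


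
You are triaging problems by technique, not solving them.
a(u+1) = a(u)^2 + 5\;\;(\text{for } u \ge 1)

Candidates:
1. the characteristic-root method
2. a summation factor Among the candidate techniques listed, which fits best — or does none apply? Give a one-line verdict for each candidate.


Best approach: no special technique — the unknown sequence enters the update nonlinearly, so no linear method fits the recurrence as written — direct iteration remains.
- the characteristic-root method: nonlinearity rules out exponential-mode superposition from the start.
- a summation factor — the recursion is nonlinear — outside the first-order linear family a summation factor addresses.


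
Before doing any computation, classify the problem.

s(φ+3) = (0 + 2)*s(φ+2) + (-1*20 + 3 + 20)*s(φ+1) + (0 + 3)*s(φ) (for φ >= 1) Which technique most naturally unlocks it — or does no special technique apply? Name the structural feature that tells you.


Best approach: the characteristic-root method — fixed numeric weights on consecutive terms and no forcing term added: the root method in its home territory.


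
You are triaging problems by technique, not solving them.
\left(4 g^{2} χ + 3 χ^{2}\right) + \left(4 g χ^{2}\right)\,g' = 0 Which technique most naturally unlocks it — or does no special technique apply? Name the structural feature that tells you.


Technique: the exact-equation method — because the two cross partials coincide, the form is conservative as written — recover its potential in (χ, g).


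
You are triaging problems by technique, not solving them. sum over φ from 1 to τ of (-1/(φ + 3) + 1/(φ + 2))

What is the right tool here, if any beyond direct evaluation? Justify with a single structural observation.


Method: telescoping — the generic term is a one-step difference of 1/(φ + 2), so partial sums shortcut to endpoint evaluation.


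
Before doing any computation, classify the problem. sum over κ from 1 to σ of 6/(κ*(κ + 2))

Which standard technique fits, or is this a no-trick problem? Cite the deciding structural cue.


Technique: telescoping — 6/(κ*(κ + 2)) hides a difference of shifted reciprocals — decompose it and the middle of the sum vanishes.


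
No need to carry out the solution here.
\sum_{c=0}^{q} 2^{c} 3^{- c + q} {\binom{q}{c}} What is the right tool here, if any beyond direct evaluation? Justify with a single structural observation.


Method: the binomial theorem — terms weighting {\binom{q}{c}} against matched powers of 2 and 3 reassemble into (2 + 3)^q by the binomial theorem.


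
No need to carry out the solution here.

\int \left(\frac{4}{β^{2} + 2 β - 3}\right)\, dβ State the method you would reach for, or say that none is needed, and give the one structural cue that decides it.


Diagnosis: partial fractions — a proper rational integrand over the factorable β^{2} + 2 β - 3: partial fractions reduce it to elementary pieces.


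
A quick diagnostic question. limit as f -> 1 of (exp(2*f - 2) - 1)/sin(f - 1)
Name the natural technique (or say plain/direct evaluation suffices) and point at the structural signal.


Verdict: l'Hôpital's rule (0/0) — the 0/0 form at 1 is the signature situation for l'Hôpital's rule. A local series expansion at the point resolves it as well; the rule is the packaged version of that step.


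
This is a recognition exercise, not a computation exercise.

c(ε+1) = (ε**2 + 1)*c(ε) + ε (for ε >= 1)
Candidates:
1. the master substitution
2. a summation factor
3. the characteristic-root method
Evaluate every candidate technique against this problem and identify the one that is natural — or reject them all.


Best approach: a summation factor — first-order linear but the coefficient ε**2 + 1 moves with the index — divide by the cumulative product and telescope.
- the master substitution: no fixed divisor shrinks the index between calls.
- a summation factor: a fit — the right tool for this form.
- the characteristic-root method — an index-dependent weight blocks the pure exponential ansatz.


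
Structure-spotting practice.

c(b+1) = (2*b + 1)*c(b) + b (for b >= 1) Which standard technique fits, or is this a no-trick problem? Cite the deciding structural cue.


Best approach: a summation factor — it is first-order linear but the coefficient 2*b + 1 depends on the index, so multiply through by a summation factor to telescope it.


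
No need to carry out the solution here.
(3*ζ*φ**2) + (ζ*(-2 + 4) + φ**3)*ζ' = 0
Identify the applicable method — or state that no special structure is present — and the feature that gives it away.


Method: the exact-equation method — because the two cross partials coincide, the form is conservative as written — recover its potential in (φ, ζ).


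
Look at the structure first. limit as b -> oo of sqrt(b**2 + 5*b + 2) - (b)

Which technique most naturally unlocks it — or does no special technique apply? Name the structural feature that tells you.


Best approach: conjugate multiplication — neither sqrt(b**2 + 5*b + 2) nor b converges alone, so rewrite their difference as a conjugate-rationalized quotient first.


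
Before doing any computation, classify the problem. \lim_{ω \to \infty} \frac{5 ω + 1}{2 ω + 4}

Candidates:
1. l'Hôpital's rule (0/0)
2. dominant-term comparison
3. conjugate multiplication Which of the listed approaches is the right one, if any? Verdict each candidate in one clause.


Best approach: dominant-term comparison — divide by the highest power of ω present: lower-order terms vanish and the dominant ratio remains.
- l'Hôpital's rule (0/0) — as a single quotient the expression runs to ∞/∞ at the limit point — an at-infinity form of the rule would apply, though the leading-growth comparison is the direct reading.
- dominant-term comparison: applicable, and directly so.
- conjugate multiplication — no difference of divergent radicals appears, so rationalizing has nothing to cancel.


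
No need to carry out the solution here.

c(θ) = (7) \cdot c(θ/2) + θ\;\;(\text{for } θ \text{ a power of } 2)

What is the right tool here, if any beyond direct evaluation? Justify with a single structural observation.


Method: the master substitution — the argument contracts 2-fold per step: reindex θ exponentially and solve the linear recurrence in the new index.


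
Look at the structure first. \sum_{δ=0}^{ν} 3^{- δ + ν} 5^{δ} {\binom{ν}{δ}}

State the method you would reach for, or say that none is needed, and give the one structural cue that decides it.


Method: the binomial theorem — the binomial coefficients weight matched powers of 5 and 3, which is exactly the expansion of a binomial power.


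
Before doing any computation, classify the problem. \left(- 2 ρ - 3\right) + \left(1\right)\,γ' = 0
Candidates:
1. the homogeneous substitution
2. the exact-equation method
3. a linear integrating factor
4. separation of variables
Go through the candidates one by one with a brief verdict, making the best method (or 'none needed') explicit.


Diagnosis: no special technique — the slope is a function of ρ alone, so integrate both sides directly.
- the homogeneous substitution — the ratio substitution does not collapse this equation.
- the exact-equation method — no dependence on the unknown anywhere: exactness is a label without content here.
- a linear integrating factor: the linear template holds only trivially here (the unknown is absent, so the coefficient is zero) — the method is not the natural label.
- separation of variables: separation is only trivially available — with the unknown absent from the slope this is a direct integration, not a separation problem.


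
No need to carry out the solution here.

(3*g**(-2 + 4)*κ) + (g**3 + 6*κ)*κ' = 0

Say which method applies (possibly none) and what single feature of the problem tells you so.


Diagnosis: the exact-equation method — equality of cross partials is the green light — assemble the potential function term by term.


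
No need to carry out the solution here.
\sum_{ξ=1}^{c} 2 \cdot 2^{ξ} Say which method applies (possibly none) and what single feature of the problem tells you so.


Best approach: the geometric series formula — term-over-term division gives 2 every time — index-free ratio, geometric sum formula applies.


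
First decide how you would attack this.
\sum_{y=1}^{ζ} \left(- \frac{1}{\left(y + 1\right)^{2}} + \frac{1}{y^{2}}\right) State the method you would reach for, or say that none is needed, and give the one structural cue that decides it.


Verdict: telescoping — write out three consecutive terms and watch the interior cancel: the advanced copy one term subtracts reappears as the very next term's leading piece, pair after pair.


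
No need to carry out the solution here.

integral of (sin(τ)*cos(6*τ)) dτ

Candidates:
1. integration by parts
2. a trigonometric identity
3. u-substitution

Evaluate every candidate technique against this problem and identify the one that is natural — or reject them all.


Method: a trigonometric identity — the product sin(τ)*cos(6*τ) converts to a sum of single-frequency sinusoids via the product-to-sum identity.
- integration by parts — not the natural route: no polynomial-kernel product appears — a recursive parts reduction of the trigonometric product exists, but the identity rewrite is direct.
- a trigonometric identity — a fit — the right tool for this form.
- u-substitution: no subexpression of the integrand serves as a whole-integral substitution inner — individual terms may offer their own, but none carries its derivative as a factor of the full integrand; a working change of variable would have to be constructed from outside the expression.


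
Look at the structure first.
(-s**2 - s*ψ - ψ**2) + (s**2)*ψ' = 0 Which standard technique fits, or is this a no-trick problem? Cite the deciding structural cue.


Best approach: the homogeneous substitution — the slope's numerator and denominator share total degree; set v = ψ/s and the equation drops to separable form.


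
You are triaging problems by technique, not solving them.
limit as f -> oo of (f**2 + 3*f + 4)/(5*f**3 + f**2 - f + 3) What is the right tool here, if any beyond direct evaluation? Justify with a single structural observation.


Verdict: dominant-term comparison — growth-rate triage: the leading powers of f decide the limit, everything else is noise. Differentiating the expression as a single quotient would eventually settle it as well; matching dominant growth settles it immediately.


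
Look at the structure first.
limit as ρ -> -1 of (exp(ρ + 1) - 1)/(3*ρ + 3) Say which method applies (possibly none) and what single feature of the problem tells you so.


Diagnosis: l'Hôpital's rule (0/0) — numerator and denominator both vanish at -1 — a genuine 0/0 form, which is exactly when l'Hôpital applies. A local series expansion at the point resolves it as well; the rule is the packaged version of that step.


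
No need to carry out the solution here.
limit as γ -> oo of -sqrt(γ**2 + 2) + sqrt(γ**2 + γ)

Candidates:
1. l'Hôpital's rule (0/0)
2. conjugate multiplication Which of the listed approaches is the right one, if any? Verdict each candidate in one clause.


Method: conjugate multiplication — infinity minus infinity with a radical in play — multiply by the conjugate so the divergences of sqrt(γ**2 + γ) and sqrt(γ**2 + 2) annihilate.
- l'Hôpital's rule (0/0) — the expression is a difference driving to ∞ − ∞, not a 0/0 quotient — there is no ratio for the rule to differentiate.
- conjugate multiplication: yes — fits the structure here.


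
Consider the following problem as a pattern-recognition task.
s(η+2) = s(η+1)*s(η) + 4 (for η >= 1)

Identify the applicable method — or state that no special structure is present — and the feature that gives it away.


Technique: no special technique — the unknown enters the rule nonlinearly, not as a weighted sum — no linear method is even well-posed.


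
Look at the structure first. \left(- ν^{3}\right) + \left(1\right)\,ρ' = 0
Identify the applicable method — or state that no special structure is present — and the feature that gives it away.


Best approach: no special technique — solved for the derivative, ρ never appears on the right — this is a direct integration in ν, not a differential-equations problem at heart.


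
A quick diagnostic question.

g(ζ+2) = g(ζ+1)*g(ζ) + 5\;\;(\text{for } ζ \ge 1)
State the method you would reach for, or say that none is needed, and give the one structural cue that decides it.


Method: no special technique — the unknown enters the rule nonlinearly, not as a weighted sum — no linear method is even well-posed.


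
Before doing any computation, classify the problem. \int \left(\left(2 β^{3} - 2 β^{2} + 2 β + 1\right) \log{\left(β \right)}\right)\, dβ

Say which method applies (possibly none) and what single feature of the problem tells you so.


Diagnosis: integration by parts — choose u = \log{\left(β \right)}: one derivative turns the logarithm algebraic, and the remaining factor 2 β^{3} - 2 β^{2} + 2 β + 1 integrates term by term under the power rule.


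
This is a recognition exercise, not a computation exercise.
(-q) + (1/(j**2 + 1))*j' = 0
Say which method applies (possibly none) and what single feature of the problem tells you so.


Verdict: separation of variables — the derivative equals a pure function of q (namely q) times a pure function of j (namely j**2 + 1); divide and integrate each side. One could also solve this as an exact equation; with each coefficient in its own variable, separating is the same work with fewer steps.


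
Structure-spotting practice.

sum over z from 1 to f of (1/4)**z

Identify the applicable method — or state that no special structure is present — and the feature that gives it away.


Verdict: the geometric series formula — term-over-term division gives 1/4 every time — index-free ratio, geometric sum formula applies.


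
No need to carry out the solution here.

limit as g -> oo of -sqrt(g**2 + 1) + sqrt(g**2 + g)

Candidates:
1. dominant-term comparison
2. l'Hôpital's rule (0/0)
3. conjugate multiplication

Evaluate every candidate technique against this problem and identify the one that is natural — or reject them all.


Diagnosis: conjugate multiplication — neither sqrt(g**2 + g) nor sqrt(g**2 + 1) converges alone, so rewrite their difference as a conjugate-rationalized quotient first.
- dominant-term comparison — this limit is not decided by comparing leading-term growth at infinity.
- l'Hôpital's rule (0/0) — the expression is a difference driving to ∞ − ∞, not a 0/0 quotient — there is no ratio for the rule to differentiate.
- conjugate multiplication — applies; the problem has the shape this method handles.


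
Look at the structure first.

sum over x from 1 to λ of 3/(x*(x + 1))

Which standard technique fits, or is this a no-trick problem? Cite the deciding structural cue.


Method: telescoping — one partial-fraction pass turns 3/(x*(x + 1)) into a shifted difference, and shifted differences telescope.


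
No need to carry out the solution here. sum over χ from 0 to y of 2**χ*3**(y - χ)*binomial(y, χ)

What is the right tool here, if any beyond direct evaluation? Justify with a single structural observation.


Verdict: the binomial theorem — the summand is term χ of a binomial expansion in 2 and 3; the whole sum is a single power.


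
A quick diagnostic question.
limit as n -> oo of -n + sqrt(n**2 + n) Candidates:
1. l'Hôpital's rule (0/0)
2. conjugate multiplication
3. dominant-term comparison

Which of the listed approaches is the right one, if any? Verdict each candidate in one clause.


Method: conjugate multiplication — this difference gives up after one conjugate multiplication — the radical structure cancels against its conjugate.
- l'Hôpital's rule (0/0) — substitution produces ∞ − ∞ rather than a vanishing quotient; the rule needs a 0/0 ratio to act on.
- conjugate multiplication — a fit — the right tool for this form.
- dominant-term comparison: this limit is not decided by comparing polynomial growth at infinity.


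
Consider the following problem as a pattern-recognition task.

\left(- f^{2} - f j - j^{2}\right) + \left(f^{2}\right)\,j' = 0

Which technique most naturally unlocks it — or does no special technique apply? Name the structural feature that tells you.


Verdict: the homogeneous substitution — solved for the derivative, the right side is unchanged under scaling f and j together — it depends only on the ratio j/f, so substitute a single ratio variable.


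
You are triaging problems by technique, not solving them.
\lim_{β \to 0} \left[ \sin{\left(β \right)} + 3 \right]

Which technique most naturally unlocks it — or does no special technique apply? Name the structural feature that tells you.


Best approach: no special technique — the expression is continuous at 0 — substitute and evaluate; no indeterminate form appears.


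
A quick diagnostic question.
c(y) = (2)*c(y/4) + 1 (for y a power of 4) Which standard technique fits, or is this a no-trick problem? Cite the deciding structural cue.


Method: the master substitution — treat m = log base 4 of y as the new clock: one recursion step advances m by one while y scales by 4.


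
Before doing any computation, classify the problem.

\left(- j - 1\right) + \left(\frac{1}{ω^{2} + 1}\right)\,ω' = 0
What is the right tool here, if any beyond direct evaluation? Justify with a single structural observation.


Technique: separation of variables — all dependence on the two variables factors apart, the defining separable shape. One could also solve this as an exact equation; with each coefficient in its own variable, separating is the same work with fewer steps.


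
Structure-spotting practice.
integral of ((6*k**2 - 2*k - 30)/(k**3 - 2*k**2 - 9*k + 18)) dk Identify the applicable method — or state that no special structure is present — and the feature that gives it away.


Verdict: partial fractions — rational integrand, reducible denominator k**3 - 2*k**2 - 9*k + 18: decompose first, integrate second.


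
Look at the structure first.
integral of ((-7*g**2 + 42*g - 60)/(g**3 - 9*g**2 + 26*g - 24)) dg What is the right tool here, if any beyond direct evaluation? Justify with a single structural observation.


Best approach: partial fractions — the denominator g**3 - 9*g**2 + 26*g - 24 factors, so the quotient decomposes into elementary partial fractions term by term.


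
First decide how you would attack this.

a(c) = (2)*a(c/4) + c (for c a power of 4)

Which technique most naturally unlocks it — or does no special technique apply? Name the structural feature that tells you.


Diagnosis: the master substitution — the call at c/4 makes this multiplicative recursion; the master-style substitution converts it to additive.


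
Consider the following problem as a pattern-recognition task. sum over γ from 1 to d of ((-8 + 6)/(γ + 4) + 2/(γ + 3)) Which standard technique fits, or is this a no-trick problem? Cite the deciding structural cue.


Technique: telescoping — difference-of-shifts structure (each term adds 2/(γ + 3), then subtracts its one-index-advanced value, which the following term adds back) leaves only the first and last pieces standing.


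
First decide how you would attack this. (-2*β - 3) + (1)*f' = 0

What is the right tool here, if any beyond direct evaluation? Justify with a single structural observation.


Technique: no special technique — solved for the derivative, f never appears on the right — this is a direct integration in β, not a differential-equations problem at heart.
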